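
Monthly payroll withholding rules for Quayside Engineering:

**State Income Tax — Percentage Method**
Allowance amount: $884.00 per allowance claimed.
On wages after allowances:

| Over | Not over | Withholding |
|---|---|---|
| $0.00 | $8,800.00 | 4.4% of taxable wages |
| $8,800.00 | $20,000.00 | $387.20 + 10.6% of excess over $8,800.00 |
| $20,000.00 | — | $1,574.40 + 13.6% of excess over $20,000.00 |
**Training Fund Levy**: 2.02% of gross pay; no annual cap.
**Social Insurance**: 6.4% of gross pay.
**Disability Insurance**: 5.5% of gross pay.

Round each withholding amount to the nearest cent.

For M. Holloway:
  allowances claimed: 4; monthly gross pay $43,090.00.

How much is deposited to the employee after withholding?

$32,858.13

State Income Tax: taxable = $43,090.00 − 4×$884.00 = $39,554.00
  $1,574.40 + 13.6% × ($39,554.00 − $20,000.00) = $1,574.40 + 13.6% × $19,554.00 = $4,233.74
Training Fund Levy: 2.02% × $43,090.00 = $870.42
Social Insurance: 6.4% × $43,090.00 = $2,757.76
Disability Insurance: 5.5% × $43,090.00 = $2,369.95
Total withheld: $4,233.74 + $870.42 + $2,757.76 + $2,369.95 = $10,231.87
Net pay: $43,090.00 − $10,231.87 = $32,858.13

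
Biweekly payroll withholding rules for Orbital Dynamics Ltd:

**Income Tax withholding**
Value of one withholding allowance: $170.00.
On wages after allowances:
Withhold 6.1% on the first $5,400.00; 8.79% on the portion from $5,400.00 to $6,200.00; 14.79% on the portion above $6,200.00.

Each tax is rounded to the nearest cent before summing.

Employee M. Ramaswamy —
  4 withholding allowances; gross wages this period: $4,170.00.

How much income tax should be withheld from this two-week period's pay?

$212.89

Income Tax: taxable = $4,170.00 − 4×$170.00 = $3,490.00
  6.1% × $3,490.00 = $212.89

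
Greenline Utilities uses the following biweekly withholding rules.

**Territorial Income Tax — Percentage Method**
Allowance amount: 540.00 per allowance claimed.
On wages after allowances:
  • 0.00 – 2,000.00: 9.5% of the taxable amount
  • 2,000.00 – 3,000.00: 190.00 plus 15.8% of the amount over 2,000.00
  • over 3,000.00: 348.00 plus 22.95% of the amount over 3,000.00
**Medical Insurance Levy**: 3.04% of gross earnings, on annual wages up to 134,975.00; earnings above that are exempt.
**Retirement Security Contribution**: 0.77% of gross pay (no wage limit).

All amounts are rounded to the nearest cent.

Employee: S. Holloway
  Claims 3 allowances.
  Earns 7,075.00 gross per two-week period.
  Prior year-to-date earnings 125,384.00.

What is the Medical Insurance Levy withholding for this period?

215.08

Medical Insurance Levy: 3.04% × 7,075.00 = 215.08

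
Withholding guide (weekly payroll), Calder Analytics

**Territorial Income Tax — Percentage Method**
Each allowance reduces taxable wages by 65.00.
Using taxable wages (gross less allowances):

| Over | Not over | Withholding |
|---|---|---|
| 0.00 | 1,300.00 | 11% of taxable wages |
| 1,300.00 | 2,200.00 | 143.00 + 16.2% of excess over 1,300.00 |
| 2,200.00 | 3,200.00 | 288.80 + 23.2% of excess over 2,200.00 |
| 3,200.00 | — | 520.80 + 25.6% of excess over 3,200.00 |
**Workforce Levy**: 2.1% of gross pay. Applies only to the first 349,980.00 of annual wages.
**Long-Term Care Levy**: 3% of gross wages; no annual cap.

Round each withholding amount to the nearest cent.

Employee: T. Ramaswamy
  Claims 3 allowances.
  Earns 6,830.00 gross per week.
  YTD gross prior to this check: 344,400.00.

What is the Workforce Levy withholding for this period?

117.18

Workforce Levy: cap 349,980.00 − YTD 344,400.00 = 5,580.00 subject; 2.1% × 5,580.00 = 117.18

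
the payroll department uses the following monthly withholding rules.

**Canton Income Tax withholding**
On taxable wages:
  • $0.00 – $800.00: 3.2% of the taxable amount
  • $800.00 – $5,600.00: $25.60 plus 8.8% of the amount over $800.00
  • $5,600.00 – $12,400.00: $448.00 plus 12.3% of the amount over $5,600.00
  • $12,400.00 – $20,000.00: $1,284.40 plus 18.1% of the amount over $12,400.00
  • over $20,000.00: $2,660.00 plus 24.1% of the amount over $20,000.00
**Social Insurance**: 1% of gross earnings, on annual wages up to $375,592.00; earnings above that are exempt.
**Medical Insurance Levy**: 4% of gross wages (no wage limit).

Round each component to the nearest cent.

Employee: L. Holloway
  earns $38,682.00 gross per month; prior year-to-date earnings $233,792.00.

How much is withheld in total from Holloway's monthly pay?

Canton Income Tax: taxable = $38,682.00
  $2,660.00 + 24.1% × ($38,682.00 − $20,000.00) = $2,660.00 + 24.1% × $18,682.00 = $7,162.36
Social Insurance: 1% × $38,682.00 = $386.82
Medical Insurance Levy: 4% × $38,682.00 = $1,547.28
Total: $7,162.36 + $386.82 + $1,547.28 = $9,096.46

$9,096.46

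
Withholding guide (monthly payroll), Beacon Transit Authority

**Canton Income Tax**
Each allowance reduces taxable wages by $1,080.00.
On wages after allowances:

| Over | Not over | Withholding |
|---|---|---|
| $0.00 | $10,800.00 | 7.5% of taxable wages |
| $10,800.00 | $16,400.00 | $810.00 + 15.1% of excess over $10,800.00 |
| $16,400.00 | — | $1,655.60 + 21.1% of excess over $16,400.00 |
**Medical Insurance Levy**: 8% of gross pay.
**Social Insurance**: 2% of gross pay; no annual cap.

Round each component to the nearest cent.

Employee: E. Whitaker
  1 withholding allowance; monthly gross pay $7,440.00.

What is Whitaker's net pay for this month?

$6,219.00

Canton Income Tax: taxable = $7,440.00 − 1×$1,080.00 = $6,360.00
  7.5% × $6,360.00 = $477.00
Medical Insurance Levy: 8% × $7,440.00 = $595.20
Social Insurance: 2% × $7,440.00 = $148.80
Total withheld: $477.00 + $595.20 + $148.80 = $1,221.00
Net pay: $7,440.00 − $1,221.00 = $6,219.00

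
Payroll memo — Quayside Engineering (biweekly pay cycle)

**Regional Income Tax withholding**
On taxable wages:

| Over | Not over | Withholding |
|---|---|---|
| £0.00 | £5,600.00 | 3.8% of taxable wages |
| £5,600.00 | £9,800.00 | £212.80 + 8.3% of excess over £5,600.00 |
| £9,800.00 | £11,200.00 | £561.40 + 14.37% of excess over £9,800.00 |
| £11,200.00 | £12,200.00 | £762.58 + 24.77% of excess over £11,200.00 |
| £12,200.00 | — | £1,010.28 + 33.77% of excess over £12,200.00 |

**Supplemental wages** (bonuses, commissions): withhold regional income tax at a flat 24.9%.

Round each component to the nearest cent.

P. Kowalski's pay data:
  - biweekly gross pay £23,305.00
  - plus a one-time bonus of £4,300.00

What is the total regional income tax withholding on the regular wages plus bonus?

Regional Income Tax: taxable = £23,305.00
  £1,010.28 + 33.77% × (£23,305.00 − £12,200.00) = £1,010.28 + 33.77% × £11,105.00 = £4,760.44
Supplemental (24.9% flat on bonus): 24.9% × £4,300.00 = £1,070.70
Total regional income tax: £4,760.44 + £1,070.70 = £5,831.14

£5,831.14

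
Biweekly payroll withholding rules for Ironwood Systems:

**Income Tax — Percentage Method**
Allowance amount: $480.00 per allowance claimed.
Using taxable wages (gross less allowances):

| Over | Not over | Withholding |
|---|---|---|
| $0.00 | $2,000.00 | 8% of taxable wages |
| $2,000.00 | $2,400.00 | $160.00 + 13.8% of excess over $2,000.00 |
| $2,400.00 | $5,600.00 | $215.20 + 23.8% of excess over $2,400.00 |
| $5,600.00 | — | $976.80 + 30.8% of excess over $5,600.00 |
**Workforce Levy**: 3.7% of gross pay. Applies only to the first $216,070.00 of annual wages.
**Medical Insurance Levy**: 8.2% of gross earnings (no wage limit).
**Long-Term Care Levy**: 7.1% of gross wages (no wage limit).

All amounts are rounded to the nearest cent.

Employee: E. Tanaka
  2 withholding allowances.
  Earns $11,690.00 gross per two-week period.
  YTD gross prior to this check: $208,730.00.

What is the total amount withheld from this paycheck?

$4,616.99

Income Tax: taxable = $11,690.00 − 2×$480.00 = $10,730.00
  $976.80 + 30.8% × ($10,730.00 − $5,600.00) = $976.80 + 30.8% × $5,130.00 = $2,556.84
Workforce Levy: cap $216,070.00 − YTD $208,730.00 = $7,340.00 subject; 3.7% × $7,340.00 = $271.58
Medical Insurance Levy: 8.2% × $11,690.00 = $958.58
Long-Term Care Levy: 7.1% × $11,690.00 = $829.99
Total: $2,556.84 + $271.58 + $958.58 + $829.99 = $4,616.99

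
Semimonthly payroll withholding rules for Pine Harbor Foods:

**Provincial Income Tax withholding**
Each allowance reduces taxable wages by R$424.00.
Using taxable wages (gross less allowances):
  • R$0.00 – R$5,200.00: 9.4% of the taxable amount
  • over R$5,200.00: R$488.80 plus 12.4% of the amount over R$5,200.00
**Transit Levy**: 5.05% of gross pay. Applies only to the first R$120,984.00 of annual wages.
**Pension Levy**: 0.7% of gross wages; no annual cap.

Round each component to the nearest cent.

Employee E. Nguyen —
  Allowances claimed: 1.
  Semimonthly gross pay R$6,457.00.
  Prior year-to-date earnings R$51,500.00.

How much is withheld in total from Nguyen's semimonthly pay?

Provincial Income Tax: taxable = R$6,457.00 − 1×R$424.00 = R$6,033.00
  R$488.80 + 12.4% × (R$6,033.00 − R$5,200.00) = R$488.80 + 12.4% × R$833.00 = R$592.09
Transit Levy: 5.05% × R$6,457.00 = R$326.08
Pension Levy: 0.7% × R$6,457.00 = R$45.20
Total: R$592.09 + R$326.08 + R$45.20 = R$963.37

R$963.37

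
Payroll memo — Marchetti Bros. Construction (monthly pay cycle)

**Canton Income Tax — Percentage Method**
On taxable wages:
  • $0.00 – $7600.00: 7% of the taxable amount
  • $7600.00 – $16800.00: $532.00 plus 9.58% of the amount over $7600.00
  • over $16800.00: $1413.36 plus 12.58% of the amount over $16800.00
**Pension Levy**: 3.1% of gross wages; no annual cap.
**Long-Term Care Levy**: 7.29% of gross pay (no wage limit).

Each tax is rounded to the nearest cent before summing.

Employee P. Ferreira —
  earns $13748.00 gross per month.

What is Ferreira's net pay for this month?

$11198.60

Canton Income Tax: taxable = $13748.00
  $532.00 + 9.58% × ($13748.00 − $7600.00) = $532.00 + 9.58% × $6148.00 = $1120.98
Pension Levy: 3.1% × $13748.00 = $426.19
Long-Term Care Levy: 7.29% × $13748.00 = $1002.23
Total withheld: $1120.98 + $426.19 + $1002.23 = $2549.40
Net pay: $13748.00 − $2549.40 = $11198.60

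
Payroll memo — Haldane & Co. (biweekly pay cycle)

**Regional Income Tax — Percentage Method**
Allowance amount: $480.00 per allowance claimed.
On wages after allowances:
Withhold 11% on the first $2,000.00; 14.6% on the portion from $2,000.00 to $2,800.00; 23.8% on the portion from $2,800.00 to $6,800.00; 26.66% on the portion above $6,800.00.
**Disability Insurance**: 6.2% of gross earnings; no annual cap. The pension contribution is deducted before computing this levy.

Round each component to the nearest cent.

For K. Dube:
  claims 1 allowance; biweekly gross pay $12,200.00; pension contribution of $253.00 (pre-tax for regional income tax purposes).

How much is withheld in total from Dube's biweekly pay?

$3,273.73

Regional Income Tax: taxable = $12,200.00 − $253.00 − 1×$480.00 = $11,467.00
  $1,288.80 + 26.66% × ($11,467.00 − $6,800.00) = $1,288.80 + 26.66% × $4,667.00 = $2,533.02
Disability Insurance: 6.2% × $11,947.00 = $740.71
Total: $2,533.02 + $740.71 = $3,273.73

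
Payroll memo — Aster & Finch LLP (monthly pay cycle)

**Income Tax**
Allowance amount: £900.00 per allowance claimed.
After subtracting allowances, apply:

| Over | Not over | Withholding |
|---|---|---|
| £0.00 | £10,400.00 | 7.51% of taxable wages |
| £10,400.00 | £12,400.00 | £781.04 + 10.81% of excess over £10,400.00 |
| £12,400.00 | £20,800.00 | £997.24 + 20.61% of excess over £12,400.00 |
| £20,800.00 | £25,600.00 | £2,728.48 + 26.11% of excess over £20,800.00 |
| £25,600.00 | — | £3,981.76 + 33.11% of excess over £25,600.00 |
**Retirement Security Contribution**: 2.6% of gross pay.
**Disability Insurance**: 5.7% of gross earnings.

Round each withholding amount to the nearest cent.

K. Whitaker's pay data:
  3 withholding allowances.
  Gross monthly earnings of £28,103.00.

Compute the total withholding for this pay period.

Income Tax: taxable = £28,103.00 − 3×£900.00 = £25,403.00
  £2,728.48 + 26.11% × (£25,403.00 − £20,800.00) = £2,728.48 + 26.11% × £4,603.00 = £3,930.32
Retirement Security Contribution: 2.6% × £28,103.00 = £730.68
Disability Insurance: 5.7% × £28,103.00 = £1,601.87
Total: £3,930.32 + £730.68 + £1,601.87 = £6,262.87

£6,262.87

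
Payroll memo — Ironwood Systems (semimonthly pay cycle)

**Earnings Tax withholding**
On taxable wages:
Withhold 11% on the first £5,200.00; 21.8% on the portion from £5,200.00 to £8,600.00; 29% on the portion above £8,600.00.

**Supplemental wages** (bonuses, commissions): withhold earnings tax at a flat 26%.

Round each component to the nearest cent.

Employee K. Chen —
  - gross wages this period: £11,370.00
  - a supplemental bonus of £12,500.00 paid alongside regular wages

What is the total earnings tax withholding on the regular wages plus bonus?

Earnings Tax: taxable = £11,370.00
  £1,313.20 + 29% × (£11,370.00 − £8,600.00) = £1,313.20 + 29% × £2,770.00 = £2,116.50
Supplemental (26% flat on bonus): 26% × £12,500.00 = £3,250.00
Total earnings tax: £2,116.50 + £3,250.00 = £5,366.50

£5,366.50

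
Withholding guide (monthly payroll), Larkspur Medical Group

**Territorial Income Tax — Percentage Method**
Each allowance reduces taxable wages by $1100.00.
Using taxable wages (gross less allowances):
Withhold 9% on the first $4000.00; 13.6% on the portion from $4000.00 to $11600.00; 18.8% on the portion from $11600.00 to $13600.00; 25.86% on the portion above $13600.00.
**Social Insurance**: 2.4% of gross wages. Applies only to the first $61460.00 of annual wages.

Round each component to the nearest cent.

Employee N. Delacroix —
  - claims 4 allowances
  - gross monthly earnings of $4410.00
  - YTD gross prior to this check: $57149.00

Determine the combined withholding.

Territorial Income Tax: taxable = $4410.00 − 4×$1100.00 = $10.00
  9% × $10.00 = $0.90
Social Insurance: cap $61460.00 − YTD $57149.00 = $4311.00 subject; 2.4% × $4311.00 = $103.46
Total: $0.90 + $103.46 = $104.36

$104.36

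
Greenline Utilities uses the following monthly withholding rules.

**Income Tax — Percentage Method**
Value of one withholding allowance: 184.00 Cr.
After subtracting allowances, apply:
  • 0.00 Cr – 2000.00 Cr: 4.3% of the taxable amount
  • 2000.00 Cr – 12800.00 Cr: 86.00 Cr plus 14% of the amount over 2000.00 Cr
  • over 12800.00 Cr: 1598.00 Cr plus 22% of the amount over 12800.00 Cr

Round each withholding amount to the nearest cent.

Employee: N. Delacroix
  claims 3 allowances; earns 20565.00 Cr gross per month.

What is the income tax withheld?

Income Tax: taxable = 20565.00 Cr − 3×184.00 Cr = 20013.00 Cr
  1598.00 Cr + 22% × (20013.00 Cr − 12800.00 Cr) = 1598.00 Cr + 22% × 7213.00 Cr = 3184.86 Cr

3184.86 Cr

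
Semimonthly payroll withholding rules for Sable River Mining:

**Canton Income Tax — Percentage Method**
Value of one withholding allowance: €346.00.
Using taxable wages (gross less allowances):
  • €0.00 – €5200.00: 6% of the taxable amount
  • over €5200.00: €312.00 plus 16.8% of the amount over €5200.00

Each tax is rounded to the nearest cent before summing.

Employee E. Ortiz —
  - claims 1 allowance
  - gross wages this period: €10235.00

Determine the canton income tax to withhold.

Canton Income Tax: taxable = €10235.00 − 1×€346.00 = €9889.00
  €312.00 + 16.8% × (€9889.00 − €5200.00) = €312.00 + 16.8% × €4689.00 = €1099.75

€1099.75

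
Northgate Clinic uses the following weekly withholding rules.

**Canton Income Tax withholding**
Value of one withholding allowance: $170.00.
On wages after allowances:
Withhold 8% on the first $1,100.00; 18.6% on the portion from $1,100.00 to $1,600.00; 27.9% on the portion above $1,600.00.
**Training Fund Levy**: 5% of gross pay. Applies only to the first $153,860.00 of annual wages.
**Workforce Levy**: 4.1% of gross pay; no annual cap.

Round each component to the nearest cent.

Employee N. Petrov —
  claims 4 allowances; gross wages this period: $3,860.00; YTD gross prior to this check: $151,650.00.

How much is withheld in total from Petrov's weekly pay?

$890.58

Canton Income Tax: taxable = $3,860.00 − 4×$170.00 = $3,180.00
  $181.00 + 27.9% × ($3,180.00 − $1,600.00) = $181.00 + 27.9% × $1,580.00 = $621.82
Training Fund Levy: cap $153,860.00 − YTD $151,650.00 = $2,210.00 subject; 5% × $2,210.00 = $110.50
Workforce Levy: 4.1% × $3,860.00 = $158.26
Total: $621.82 + $110.50 + $158.26 = $890.58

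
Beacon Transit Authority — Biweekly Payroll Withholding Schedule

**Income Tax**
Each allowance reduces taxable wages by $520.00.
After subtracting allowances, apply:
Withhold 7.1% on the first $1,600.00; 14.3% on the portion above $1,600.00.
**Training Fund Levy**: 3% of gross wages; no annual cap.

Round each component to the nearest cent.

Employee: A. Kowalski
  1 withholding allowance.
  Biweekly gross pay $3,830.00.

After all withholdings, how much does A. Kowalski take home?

Income Tax: taxable = $3,830.00 − 1×$520.00 = $3,310.00
  $113.60 + 14.3% × ($3,310.00 − $1,600.00) = $113.60 + 14.3% × $1,710.00 = $358.13
Training Fund Levy: 3% × $3,830.00 = $114.90
Total withheld: $358.13 + $114.90 = $473.03
Net pay: $3,830.00 − $473.03 = $3,356.97

$3,356.97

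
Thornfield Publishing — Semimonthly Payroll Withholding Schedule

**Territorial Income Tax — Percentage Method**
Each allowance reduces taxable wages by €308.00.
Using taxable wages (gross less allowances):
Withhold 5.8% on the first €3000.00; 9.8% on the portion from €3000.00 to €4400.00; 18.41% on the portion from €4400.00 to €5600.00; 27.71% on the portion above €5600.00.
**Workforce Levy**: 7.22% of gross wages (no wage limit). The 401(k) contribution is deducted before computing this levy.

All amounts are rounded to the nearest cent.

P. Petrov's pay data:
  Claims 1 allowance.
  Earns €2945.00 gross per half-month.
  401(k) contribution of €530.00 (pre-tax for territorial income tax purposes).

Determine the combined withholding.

Territorial Income Tax: taxable = €2945.00 − €530.00 − 1×€308.00 = €2107.00
  5.8% × €2107.00 = €122.21
Workforce Levy: 7.22% × €2415.00 = €174.36
Total: €122.21 + €174.36 = €296.57

€296.57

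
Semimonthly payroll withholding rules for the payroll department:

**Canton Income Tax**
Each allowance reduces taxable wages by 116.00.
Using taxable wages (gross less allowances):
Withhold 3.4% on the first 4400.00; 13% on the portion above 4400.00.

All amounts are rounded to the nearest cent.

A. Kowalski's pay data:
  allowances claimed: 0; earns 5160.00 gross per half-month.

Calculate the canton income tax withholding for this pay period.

Canton Income Tax: taxable = 5160.00
  149.60 + 13% × (5160.00 − 4400.00) = 149.60 + 13% × 760.00 = 248.40

248.40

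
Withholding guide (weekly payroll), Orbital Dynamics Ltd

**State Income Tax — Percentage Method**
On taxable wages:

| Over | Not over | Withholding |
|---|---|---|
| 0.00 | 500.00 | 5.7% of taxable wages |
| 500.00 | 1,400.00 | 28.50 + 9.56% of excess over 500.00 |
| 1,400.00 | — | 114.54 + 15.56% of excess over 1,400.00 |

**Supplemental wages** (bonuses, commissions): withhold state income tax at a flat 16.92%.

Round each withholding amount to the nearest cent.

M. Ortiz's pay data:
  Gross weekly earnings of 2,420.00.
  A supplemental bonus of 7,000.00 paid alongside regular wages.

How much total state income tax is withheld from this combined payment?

State Income Tax: taxable = 2,420.00
  114.54 + 15.56% × (2,420.00 − 1,400.00) = 114.54 + 15.56% × 1,020.00 = 273.25
Supplemental (16.92% flat on bonus): 16.92% × 7,000.00 = 1,184.40
Total state income tax: 273.25 + 1,184.40 = 1,457.65

1,457.65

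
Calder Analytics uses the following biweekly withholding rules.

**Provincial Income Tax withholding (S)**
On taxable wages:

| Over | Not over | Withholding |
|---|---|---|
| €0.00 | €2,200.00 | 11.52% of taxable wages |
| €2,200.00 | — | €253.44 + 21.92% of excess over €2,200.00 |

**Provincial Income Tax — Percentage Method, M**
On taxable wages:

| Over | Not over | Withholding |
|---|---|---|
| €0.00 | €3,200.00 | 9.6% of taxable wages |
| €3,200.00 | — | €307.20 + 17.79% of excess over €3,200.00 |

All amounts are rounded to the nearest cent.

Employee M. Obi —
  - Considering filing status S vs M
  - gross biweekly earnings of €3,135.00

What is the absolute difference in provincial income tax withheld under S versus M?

€157.43

Provincial Income Tax (S): taxable = €3,135.00
  €253.44 + 21.92% × (€3,135.00 − €2,200.00) = €253.44 + 21.92% × €935.00 = €458.39
Provincial Income Tax (M): taxable = €3,135.00
  9.6% × €3,135.00 = €300.96
Difference: |€458.39 − €300.96| = €157.43 (higher under S)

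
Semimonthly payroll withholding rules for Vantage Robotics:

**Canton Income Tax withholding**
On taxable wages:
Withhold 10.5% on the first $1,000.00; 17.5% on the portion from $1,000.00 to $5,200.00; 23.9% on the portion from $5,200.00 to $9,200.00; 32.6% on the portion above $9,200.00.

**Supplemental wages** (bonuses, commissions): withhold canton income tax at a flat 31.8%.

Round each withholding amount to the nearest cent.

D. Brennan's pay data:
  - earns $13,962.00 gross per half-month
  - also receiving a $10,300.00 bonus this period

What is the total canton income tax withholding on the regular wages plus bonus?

Canton Income Tax: taxable = $13,962.00
  $1,796.00 + 32.6% × ($13,962.00 − $9,200.00) = $1,796.00 + 32.6% × $4,762.00 = $3,348.41
Supplemental (31.8% flat on bonus): 31.8% × $10,300.00 = $3,275.40
Total canton income tax: $3,348.41 + $3,275.40 = $6,623.81

$6,623.81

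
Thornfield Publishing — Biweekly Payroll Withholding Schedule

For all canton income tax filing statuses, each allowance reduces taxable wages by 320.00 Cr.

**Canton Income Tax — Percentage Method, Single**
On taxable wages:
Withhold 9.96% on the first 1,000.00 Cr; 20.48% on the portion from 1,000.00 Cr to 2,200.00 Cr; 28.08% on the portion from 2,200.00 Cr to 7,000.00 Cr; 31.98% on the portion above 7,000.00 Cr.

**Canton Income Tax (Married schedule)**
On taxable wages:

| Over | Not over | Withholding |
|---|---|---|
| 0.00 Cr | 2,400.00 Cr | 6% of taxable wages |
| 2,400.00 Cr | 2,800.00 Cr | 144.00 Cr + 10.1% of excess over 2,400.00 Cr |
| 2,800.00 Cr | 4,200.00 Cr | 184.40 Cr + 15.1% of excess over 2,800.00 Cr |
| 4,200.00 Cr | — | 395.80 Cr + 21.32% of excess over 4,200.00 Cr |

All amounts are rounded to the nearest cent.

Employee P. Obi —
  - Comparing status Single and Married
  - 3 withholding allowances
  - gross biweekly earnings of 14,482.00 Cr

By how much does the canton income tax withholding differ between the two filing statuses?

1,395.69 Cr

Canton Income Tax (Single): taxable = 14,482.00 Cr − 3×320.00 Cr = 13,522.00 Cr
  1,693.20 Cr + 31.98% × (13,522.00 Cr − 7,000.00 Cr) = 1,693.20 Cr + 31.98% × 6,522.00 Cr = 3,778.94 Cr
Canton Income Tax (Married): taxable = 14,482.00 Cr − 3×320.00 Cr = 13,522.00 Cr
  395.80 Cr + 21.32% × (13,522.00 Cr − 4,200.00 Cr) = 395.80 Cr + 21.32% × 9,322.00 Cr = 2,383.25 Cr
Difference: |3,778.94 Cr − 2,383.25 Cr| = 1,395.69 Cr (higher under Single)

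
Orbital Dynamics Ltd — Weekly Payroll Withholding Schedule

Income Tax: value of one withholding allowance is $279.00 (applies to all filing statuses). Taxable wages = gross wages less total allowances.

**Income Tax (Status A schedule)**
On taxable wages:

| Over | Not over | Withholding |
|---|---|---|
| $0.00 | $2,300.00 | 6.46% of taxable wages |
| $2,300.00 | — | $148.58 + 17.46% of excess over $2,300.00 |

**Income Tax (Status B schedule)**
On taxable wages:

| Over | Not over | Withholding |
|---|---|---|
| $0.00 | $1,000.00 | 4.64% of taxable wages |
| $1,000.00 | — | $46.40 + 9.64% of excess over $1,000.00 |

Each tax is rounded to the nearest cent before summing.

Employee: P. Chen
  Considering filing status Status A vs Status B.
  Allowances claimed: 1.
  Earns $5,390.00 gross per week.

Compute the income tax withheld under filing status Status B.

Income Tax (Status B): taxable = $5,390.00 − 1×$279.00 = $5,111.00
  $46.40 + 9.64% × ($5,111.00 − $1,000.00) = $46.40 + 9.64% × $4,111.00 = $442.70

$442.70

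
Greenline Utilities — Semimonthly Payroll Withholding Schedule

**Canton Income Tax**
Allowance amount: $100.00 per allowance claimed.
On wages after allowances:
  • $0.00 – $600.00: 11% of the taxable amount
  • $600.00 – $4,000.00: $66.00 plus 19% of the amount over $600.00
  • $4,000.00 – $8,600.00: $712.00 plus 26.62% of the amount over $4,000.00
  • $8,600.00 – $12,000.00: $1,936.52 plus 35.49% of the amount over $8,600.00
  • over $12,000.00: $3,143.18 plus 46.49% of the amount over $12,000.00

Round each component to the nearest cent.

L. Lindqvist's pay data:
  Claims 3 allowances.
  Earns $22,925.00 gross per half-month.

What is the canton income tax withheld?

$8,082.74

Canton Income Tax: taxable = $22,925.00 − 3×$100.00 = $22,625.00
  $3,143.18 + 46.49% × ($22,625.00 − $12,000.00) = $3,143.18 + 46.49% × $10,625.00 = $8,082.74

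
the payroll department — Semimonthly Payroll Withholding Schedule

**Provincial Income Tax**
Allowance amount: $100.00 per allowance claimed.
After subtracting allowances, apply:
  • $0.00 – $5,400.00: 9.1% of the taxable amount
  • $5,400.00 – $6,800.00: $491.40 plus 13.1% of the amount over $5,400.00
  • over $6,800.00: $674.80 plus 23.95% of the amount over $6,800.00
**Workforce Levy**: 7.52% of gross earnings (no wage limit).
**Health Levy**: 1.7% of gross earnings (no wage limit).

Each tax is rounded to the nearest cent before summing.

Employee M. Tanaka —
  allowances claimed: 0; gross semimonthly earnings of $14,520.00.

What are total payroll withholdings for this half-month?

Provincial Income Tax: taxable = $14,520.00
  $674.80 + 23.95% × ($14,520.00 − $6,800.00) = $674.80 + 23.95% × $7,720.00 = $2,523.74
Workforce Levy: 7.52% × $14,520.00 = $1,091.90
Health Levy: 1.7% × $14,520.00 = $246.84
Total: $2,523.74 + $1,091.90 + $246.84 = $3,862.48

$3,862.48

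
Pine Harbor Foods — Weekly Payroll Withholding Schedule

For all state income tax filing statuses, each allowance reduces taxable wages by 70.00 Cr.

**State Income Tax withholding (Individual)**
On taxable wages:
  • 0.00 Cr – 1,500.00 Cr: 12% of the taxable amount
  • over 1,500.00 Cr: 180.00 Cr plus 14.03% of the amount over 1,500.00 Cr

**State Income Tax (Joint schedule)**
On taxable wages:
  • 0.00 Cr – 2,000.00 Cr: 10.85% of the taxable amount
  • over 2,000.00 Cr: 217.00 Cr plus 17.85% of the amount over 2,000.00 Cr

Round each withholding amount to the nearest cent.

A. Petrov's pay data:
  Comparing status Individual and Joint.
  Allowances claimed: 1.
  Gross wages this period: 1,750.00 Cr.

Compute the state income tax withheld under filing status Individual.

State Income Tax (Individual): taxable = 1,750.00 Cr − 1×70.00 Cr = 1,680.00 Cr
  180.00 Cr + 14.03% × (1,680.00 Cr − 1,500.00 Cr) = 180.00 Cr + 14.03% × 180.00 Cr = 205.25 Cr

205.25 Cr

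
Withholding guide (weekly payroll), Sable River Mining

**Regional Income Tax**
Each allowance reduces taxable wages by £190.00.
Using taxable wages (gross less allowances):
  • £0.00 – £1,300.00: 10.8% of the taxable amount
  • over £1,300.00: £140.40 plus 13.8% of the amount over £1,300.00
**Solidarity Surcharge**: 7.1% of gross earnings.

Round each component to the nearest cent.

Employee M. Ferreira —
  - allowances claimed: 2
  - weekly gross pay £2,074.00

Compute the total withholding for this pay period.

£342.02

Regional Income Tax: taxable = £2,074.00 − 2×£190.00 = £1,694.00
  £140.40 + 13.8% × (£1,694.00 − £1,300.00) = £140.40 + 13.8% × £394.00 = £194.77
Solidarity Surcharge: 7.1% × £2,074.00 = £147.25
Total: £194.77 + £147.25 = £342.02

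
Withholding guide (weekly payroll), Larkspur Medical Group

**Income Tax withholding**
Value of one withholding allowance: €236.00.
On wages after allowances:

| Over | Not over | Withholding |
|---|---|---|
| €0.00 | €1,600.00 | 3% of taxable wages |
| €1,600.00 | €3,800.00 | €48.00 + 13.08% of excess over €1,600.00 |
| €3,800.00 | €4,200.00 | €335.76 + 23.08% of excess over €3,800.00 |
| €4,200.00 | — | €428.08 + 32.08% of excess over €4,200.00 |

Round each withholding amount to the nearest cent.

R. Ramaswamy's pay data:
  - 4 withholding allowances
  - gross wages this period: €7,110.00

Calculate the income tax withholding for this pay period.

€1,058.77

Income Tax: taxable = €7,110.00 − 4×€236.00 = €6,166.00
  €428.08 + 32.08% × (€6,166.00 − €4,200.00) = €428.08 + 32.08% × €1,966.00 = €1,058.77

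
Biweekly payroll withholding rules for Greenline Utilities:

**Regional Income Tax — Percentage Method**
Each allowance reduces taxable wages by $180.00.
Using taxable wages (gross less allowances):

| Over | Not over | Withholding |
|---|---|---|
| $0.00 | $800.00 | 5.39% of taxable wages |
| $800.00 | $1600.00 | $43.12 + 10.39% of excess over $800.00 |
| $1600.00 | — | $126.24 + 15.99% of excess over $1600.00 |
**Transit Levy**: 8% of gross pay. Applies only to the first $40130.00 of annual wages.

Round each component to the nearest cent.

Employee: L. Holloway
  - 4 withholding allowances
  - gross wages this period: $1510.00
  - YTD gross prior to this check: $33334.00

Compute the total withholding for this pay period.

Regional Income Tax: taxable = $1510.00 − 4×$180.00 = $790.00
  5.39% × $790.00 = $42.58
Transit Levy: 8% × $1510.00 = $120.80
Total: $42.58 + $120.80 = $163.38

$163.38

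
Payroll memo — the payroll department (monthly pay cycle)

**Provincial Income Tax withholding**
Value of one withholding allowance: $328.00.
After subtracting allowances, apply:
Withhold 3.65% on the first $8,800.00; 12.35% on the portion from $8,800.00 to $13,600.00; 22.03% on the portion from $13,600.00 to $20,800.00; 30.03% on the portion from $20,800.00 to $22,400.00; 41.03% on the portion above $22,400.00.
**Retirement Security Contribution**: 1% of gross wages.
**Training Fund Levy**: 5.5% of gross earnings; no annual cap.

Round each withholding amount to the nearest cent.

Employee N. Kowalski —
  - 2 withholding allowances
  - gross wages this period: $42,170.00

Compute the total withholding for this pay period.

Provincial Income Tax: taxable = $42,170.00 − 2×$328.00 = $41,514.00
  $2,980.64 + 41.03% × ($41,514.00 − $22,400.00) = $2,980.64 + 41.03% × $19,114.00 = $10,823.11
Retirement Security Contribution: 1% × $42,170.00 = $421.70
Training Fund Levy: 5.5% × $42,170.00 = $2,319.35
Total: $10,823.11 + $421.70 + $2,319.35 = $13,564.16

$13,564.16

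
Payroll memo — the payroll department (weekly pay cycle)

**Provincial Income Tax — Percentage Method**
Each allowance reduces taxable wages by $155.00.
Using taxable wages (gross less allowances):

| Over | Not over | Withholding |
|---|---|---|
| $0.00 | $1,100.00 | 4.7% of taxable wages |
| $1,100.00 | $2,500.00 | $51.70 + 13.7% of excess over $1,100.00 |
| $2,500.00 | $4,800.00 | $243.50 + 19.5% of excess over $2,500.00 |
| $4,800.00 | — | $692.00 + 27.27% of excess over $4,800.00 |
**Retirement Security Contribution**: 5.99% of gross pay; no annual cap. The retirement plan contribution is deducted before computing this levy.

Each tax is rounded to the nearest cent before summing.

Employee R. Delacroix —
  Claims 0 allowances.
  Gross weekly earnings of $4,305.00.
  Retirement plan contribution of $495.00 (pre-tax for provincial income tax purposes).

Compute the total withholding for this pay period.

Provincial Income Tax: taxable = $4,305.00 − $495.00 = $3,810.00
  $243.50 + 19.5% × ($3,810.00 − $2,500.00) = $243.50 + 19.5% × $1,310.00 = $498.95
Retirement Security Contribution: 5.99% × $3,810.00 = $228.22
Total: $498.95 + $228.22 = $727.17

$727.17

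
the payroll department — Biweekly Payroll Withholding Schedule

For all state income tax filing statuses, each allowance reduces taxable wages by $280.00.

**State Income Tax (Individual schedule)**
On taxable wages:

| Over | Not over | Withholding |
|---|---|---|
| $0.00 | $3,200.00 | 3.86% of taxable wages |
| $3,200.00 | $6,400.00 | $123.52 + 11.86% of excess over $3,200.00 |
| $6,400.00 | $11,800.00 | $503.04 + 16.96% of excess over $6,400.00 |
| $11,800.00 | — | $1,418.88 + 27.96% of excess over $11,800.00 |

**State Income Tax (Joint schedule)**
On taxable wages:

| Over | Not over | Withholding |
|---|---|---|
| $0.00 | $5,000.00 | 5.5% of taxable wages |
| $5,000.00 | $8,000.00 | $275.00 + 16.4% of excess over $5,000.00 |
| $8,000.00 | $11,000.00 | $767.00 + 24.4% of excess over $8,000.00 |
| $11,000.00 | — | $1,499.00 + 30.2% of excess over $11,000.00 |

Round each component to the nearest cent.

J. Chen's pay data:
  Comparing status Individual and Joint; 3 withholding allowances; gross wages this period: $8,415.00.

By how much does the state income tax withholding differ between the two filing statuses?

State Income Tax (Individual): taxable = $8,415.00 − 3×$280.00 = $7,575.00
  $503.04 + 16.96% × ($7,575.00 − $6,400.00) = $503.04 + 16.96% × $1,175.00 = $702.32
State Income Tax (Joint): taxable = $8,415.00 − 3×$280.00 = $7,575.00
  $275.00 + 16.4% × ($7,575.00 − $5,000.00) = $275.00 + 16.4% × $2,575.00 = $697.30
Difference: |$702.32 − $697.30| = $5.02 (higher under Individual)

$5.02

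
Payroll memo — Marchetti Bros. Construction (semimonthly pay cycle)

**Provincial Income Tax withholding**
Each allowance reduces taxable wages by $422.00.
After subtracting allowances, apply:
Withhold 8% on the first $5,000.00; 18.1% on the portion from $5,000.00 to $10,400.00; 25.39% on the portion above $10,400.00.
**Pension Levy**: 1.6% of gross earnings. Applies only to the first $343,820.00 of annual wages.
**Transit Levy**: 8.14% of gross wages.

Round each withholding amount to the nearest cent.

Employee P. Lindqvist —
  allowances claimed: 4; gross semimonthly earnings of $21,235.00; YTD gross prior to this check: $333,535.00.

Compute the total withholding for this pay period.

Provincial Income Tax: taxable = $21,235.00 − 4×$422.00 = $19,547.00
  $1,377.40 + 25.39% × ($19,547.00 − $10,400.00) = $1,377.40 + 25.39% × $9,147.00 = $3,699.82
Pension Levy: cap $343,820.00 − YTD $333,535.00 = $10,285.00 subject; 1.6% × $10,285.00 = $164.56
Transit Levy: 8.14% × $21,235.00 = $1,728.53
Total: $3,699.82 + $164.56 + $1,728.53 = $5,592.91

$5,592.91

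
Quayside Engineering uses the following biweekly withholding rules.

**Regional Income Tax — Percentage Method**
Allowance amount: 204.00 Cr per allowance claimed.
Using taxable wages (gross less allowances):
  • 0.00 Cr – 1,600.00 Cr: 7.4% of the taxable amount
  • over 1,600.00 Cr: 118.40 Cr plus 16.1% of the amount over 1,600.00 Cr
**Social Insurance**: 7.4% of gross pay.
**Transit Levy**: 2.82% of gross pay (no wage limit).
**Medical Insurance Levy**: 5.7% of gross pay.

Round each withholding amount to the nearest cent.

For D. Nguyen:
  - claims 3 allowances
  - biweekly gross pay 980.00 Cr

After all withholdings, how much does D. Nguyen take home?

796.75 Cr

Regional Income Tax: taxable = 980.00 Cr − 3×204.00 Cr = 368.00 Cr
  7.4% × 368.00 Cr = 27.23 Cr
Social Insurance: 7.4% × 980.00 Cr = 72.52 Cr
Transit Levy: 2.82% × 980.00 Cr = 27.64 Cr
Medical Insurance Levy: 5.7% × 980.00 Cr = 55.86 Cr
Total withheld: 27.23 Cr + 72.52 Cr + 27.64 Cr + 55.86 Cr = 183.25 Cr
Net pay: 980.00 Cr − 183.25 Cr = 796.75 Cr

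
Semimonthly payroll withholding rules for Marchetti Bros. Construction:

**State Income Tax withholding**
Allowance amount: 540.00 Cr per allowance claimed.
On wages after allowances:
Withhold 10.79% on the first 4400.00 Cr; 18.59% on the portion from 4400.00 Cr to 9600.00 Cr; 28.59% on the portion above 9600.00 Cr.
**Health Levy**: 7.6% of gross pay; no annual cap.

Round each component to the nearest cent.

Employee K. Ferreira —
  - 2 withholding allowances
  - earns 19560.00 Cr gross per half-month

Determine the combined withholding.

State Income Tax: taxable = 19560.00 Cr − 2×540.00 Cr = 18480.00 Cr
  1441.44 Cr + 28.59% × (18480.00 Cr − 9600.00 Cr) = 1441.44 Cr + 28.59% × 8880.00 Cr = 3980.23 Cr
Health Levy: 7.6% × 19560.00 Cr = 1486.56 Cr
Total: 3980.23 Cr + 1486.56 Cr = 5466.79 Cr

5466.79 Cr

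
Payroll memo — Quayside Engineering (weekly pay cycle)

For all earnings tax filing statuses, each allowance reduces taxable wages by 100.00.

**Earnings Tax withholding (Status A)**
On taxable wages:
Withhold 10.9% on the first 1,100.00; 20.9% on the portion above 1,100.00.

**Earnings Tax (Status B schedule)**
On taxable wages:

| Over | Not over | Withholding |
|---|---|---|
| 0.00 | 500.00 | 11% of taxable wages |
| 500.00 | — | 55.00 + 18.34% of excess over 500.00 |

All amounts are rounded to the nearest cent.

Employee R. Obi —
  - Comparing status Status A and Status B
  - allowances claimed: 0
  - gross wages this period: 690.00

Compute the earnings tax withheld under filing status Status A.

75.21

Earnings Tax (Status A): taxable = 690.00
  10.9% × 690.00 = 75.21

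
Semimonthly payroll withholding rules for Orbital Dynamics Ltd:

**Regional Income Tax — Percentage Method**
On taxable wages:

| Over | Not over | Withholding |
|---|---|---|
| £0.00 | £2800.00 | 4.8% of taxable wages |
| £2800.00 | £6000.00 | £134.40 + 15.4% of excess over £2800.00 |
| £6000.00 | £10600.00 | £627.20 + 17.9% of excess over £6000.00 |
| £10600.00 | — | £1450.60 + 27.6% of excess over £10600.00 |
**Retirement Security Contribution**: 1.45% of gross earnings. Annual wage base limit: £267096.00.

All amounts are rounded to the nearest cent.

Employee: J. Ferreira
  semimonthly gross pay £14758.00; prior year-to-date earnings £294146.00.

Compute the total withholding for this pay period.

Regional Income Tax: taxable = £14758.00
  £1450.60 + 27.6% × (£14758.00 − £10600.00) = £1450.60 + 27.6% × £4158.00 = £2598.21
Retirement Security Contribution: YTD £294146.00 ≥ cap £267096.00 → £0.00
Total: £2598.21 + £0.00 = £2598.21

£2598.21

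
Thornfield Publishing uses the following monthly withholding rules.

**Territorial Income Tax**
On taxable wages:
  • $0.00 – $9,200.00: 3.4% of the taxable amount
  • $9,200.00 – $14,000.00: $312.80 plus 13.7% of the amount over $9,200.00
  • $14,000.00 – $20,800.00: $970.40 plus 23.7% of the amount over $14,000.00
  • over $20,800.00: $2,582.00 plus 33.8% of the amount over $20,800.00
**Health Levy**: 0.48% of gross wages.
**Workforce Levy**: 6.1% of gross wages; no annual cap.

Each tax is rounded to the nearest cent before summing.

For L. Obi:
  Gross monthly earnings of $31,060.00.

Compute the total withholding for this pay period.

Territorial Income Tax: taxable = $31,060.00
  $2,582.00 + 33.8% × ($31,060.00 − $20,800.00) = $2,582.00 + 33.8% × $10,260.00 = $6,049.88
Health Levy: 0.48% × $31,060.00 = $149.09
Workforce Levy: 6.1% × $31,060.00 = $1,894.66
Total: $6,049.88 + $149.09 + $1,894.66 = $8,093.63

$8,093.63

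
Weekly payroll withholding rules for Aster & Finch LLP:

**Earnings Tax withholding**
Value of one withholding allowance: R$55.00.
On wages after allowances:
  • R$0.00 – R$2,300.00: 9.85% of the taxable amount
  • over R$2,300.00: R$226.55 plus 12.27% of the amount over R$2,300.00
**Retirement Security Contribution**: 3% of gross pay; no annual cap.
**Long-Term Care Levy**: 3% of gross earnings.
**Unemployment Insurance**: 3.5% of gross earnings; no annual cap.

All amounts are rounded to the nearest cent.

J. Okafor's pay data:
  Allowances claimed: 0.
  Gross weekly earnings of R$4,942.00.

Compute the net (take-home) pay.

Earnings Tax: taxable = R$4,942.00
  R$226.55 + 12.27% × (R$4,942.00 − R$2,300.00) = R$226.55 + 12.27% × R$2,642.00 = R$550.72
Retirement Security Contribution: 3% × R$4,942.00 = R$148.26
Long-Term Care Levy: 3% × R$4,942.00 = R$148.26
Unemployment Insurance: 3.5% × R$4,942.00 = R$172.97
Total withheld: R$550.72 + R$148.26 + R$148.26 + R$172.97 = R$1,020.21
Net pay: R$4,942.00 − R$1,020.21 = R$3,921.79

R$3,921.79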